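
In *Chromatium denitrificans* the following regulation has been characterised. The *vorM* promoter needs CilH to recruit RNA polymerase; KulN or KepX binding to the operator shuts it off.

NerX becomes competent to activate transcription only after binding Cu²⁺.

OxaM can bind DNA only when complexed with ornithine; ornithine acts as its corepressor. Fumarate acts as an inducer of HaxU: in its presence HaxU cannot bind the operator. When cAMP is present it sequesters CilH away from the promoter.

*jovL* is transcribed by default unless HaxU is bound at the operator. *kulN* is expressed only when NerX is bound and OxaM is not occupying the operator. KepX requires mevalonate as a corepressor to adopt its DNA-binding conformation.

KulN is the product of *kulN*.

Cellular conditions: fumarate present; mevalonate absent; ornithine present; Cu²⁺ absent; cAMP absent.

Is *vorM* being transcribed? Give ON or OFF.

cAMP is absent, so CilH is active.
Ornithine is present, so OxaM is active.
Cu²⁺ is absent, so NerX is inactive.
With repressor OxaM bound, *kulN* is not transcribed.
So KulN is not produced.
Mevalonate is absent, so KepX is inactive.
No repressor is bound and CilH is active, so *vorM* is transcribed.

ON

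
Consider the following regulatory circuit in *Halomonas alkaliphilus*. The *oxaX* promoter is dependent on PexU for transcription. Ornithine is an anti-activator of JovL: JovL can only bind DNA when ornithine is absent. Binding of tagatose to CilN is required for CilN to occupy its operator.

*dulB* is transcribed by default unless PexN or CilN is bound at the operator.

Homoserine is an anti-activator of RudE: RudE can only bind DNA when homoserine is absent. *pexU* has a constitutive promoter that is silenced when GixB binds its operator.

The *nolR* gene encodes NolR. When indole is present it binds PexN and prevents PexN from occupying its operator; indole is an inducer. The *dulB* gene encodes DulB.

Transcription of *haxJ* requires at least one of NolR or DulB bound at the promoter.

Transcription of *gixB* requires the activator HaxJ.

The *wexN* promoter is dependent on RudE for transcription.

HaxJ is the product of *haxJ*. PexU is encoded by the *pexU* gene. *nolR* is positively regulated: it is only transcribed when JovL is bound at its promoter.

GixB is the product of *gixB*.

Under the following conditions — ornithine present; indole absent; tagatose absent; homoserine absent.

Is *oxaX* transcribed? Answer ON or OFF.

ON

Ornithine is present, so JovL is inactive.
Required activator JovL is absent, so *nolR* is not transcribed.
So NolR is not produced.
Indole is absent, so PexN is active.
Tagatose is absent, so CilN is inactive.
With repressor PexN bound, *dulB* is not transcribed.
So DulB is not produced.
No activator is available at the *haxJ* promoter, so *haxJ* is not transcribed.
So HaxJ is not produced.
Required activator HaxJ is absent, so *gixB* is not transcribed.
So GixB is not produced.
With no repressor bound, *pexU* is transcribed.
So PexU is produced and active.
No repressor is bound and PexU is active, so *oxaX* is transcribed.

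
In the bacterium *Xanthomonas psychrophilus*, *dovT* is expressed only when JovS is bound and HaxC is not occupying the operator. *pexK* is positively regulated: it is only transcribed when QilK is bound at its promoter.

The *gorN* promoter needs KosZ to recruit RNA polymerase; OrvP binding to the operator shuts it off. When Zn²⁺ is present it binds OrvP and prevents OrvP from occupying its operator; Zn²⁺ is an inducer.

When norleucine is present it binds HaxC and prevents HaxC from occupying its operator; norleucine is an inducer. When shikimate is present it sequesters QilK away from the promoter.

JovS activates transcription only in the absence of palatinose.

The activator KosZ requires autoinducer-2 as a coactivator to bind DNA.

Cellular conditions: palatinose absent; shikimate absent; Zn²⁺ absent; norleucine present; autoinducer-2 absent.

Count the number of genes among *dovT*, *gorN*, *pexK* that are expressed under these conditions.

2

Norleucine is present, so HaxC is inactive.
Palatinose is absent, so JovS is active.
No repressor is bound and JovS is active, so *dovT* is transcribed.
→ *dovT* is ON.
Zn²⁺ is absent, so OrvP is active.
Autoinducer-2 is absent, so KosZ is inactive.
With repressor OrvP bound, *gorN* is not transcribed.
→ *gorN* is OFF.
Shikimate is absent, so QilK is active.
No repressor is bound and QilK is active, so *pexK* is transcribed.
→ *pexK* is ON.
2 of the 3 genes are transcribed.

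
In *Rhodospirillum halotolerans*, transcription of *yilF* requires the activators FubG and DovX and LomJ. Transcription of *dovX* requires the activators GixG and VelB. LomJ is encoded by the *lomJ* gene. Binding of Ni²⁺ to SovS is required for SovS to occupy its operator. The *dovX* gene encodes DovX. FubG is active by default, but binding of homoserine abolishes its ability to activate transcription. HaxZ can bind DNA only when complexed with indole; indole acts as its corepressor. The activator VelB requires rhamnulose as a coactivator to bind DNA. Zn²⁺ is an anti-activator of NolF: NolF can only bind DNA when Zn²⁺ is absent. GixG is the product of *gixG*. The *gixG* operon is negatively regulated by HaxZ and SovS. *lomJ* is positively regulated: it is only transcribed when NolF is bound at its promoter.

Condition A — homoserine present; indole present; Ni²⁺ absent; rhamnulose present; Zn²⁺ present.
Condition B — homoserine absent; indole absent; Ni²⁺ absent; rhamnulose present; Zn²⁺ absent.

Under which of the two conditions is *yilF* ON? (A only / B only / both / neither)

Condition A:
Homoserine is present, so FubG is inactive.
Indole is present, so HaxZ is active.
Ni²⁺ is absent, so SovS is inactive.
With repressor HaxZ bound, *gixG* is not transcribed.
So GixG is not produced.
Rhamnulose is present, so VelB is active.
Required activator GixG is absent, so *dovX* is not transcribed.
So DovX is not produced.
Zn²⁺ is present, so NolF is inactive.
Required activator NolF is absent, so *lomJ* is not transcribed.
So LomJ is not produced.
Required activator FubG is absent, so *yilF* is not transcribed.
→ *yilF* is OFF in A.
Condition B:
Homoserine is absent, so FubG is active.
Indole is absent, so HaxZ is inactive.
Ni²⁺ is absent, so SovS is inactive.
With no repressor bound, *gixG* is transcribed.
So GixG is produced and active.
Rhamnulose is present, so VelB is active.
No repressor is bound and GixG and VelB are active, so *dovX* is transcribed.
So DovX is produced and active.
Zn²⁺ is absent, so NolF is active.
No repressor is bound and NolF is active, so *lomJ* is transcribed.
So LomJ is produced and active.
No repressor is bound and FubG and DovX and LomJ are active, so *yilF* is transcribed.
→ *yilF* is ON in B.

B only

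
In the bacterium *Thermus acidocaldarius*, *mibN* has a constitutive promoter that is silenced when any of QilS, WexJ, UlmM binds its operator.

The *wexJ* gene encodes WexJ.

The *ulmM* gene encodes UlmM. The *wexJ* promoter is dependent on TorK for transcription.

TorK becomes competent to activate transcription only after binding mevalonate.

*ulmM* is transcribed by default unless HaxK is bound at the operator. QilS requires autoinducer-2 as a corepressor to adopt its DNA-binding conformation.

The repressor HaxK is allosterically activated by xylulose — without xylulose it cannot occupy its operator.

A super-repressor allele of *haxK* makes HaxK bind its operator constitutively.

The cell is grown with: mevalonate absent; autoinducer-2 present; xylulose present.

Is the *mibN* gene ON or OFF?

OFF

Autoinducer-2 is present, so QilS is active.
Mevalonate is absent, so TorK is inactive.
Required activator TorK is absent, so *wexJ* is not transcribed.
So WexJ is not produced.
HaxK is constitutively active in this strain.
With repressor HaxK bound, *ulmM* is not transcribed.
So UlmM is not produced.
With repressor QilS bound, *mibN* is not transcribed.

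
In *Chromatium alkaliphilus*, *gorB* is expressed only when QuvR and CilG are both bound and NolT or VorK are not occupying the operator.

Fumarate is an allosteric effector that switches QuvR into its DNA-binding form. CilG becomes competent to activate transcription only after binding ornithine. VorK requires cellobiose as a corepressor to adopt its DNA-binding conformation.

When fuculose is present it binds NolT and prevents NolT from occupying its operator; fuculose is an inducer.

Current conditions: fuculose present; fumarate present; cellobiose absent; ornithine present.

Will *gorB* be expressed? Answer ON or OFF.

Fuculose is present, so NolT is inactive.
Fumarate is present, so QuvR is active.
Ornithine is present, so CilG is active.
Cellobiose is absent, so VorK is inactive.
No repressor is bound and QuvR and CilG are active, so *gorB* is transcribed.

ON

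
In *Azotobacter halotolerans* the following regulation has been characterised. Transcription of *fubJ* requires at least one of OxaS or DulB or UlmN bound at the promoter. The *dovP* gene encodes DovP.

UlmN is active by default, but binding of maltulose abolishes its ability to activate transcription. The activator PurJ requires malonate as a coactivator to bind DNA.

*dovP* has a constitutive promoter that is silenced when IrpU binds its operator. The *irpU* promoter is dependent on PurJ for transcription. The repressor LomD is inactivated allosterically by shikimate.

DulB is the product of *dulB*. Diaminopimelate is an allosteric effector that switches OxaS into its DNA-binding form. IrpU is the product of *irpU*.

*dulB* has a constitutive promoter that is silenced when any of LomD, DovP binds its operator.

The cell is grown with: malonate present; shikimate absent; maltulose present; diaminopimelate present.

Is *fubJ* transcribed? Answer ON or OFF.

Diaminopimelate is present, so OxaS is active.
Shikimate is absent, so LomD is active.
Malonate is present, so PurJ is active.
No repressor is bound and PurJ is active, so *irpU* is transcribed.
So IrpU is produced and active.
With repressor IrpU bound, *dovP* is not transcribed.
So DovP is not produced.
With repressor LomD bound, *dulB* is not transcribed.
So DulB is not produced.
Maltulose is present, so UlmN is inactive.
Activator OxaS is present, so *fubJ* is transcribed.

ON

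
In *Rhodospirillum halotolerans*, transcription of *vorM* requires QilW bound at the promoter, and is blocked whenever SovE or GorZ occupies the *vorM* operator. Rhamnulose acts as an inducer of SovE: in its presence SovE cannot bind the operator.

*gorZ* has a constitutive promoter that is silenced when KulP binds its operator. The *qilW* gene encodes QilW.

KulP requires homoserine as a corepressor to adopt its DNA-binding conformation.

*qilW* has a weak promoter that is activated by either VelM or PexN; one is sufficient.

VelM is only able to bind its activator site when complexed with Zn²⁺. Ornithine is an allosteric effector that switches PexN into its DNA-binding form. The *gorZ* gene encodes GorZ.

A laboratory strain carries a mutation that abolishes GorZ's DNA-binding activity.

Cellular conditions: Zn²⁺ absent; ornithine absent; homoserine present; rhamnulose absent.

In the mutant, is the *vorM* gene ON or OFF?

Zn²⁺ is absent, so VelM is inactive.
Ornithine is absent, so PexN is inactive.
No activator is available at the *qilW* promoter, so *qilW* is not transcribed.
So QilW is not produced.
Rhamnulose is absent, so SovE is active.
GorZ is non-functional in this strain, so it has no effect.
With repressor SovE bound, *vorM* is not transcribed.

OFF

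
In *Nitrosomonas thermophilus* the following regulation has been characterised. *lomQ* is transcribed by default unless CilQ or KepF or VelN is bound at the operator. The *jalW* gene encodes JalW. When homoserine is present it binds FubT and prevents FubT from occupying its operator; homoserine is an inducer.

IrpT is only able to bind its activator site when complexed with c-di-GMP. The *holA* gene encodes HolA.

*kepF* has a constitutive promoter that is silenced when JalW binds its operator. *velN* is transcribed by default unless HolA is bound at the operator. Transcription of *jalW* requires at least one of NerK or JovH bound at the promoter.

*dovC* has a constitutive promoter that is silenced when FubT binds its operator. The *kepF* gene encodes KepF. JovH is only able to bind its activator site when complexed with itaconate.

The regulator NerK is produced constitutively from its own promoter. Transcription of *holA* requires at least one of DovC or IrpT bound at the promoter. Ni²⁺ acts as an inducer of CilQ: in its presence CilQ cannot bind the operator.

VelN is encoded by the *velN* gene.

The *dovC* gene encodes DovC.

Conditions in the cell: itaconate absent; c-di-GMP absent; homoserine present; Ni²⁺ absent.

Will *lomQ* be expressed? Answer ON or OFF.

OFF

Ni²⁺ is absent, so CilQ is active.
NerK is produced constitutively and is active.
Itaconate is absent, so JovH is inactive.
Activator NerK is present, so *jalW* is transcribed.
So JalW is produced and active.
With repressor JalW bound, *kepF* is not transcribed.
So KepF is not produced.
Homoserine is present, so FubT is inactive.
With no repressor bound, *dovC* is transcribed.
So DovC is produced and active.
c-di-GMP is absent, so IrpT is inactive.
Activator DovC is present, so *holA* is transcribed.
So HolA is produced and active.
With repressor HolA bound, *velN* is not transcribed.
So VelN is not produced.
With repressor CilQ bound, *lomQ* is not transcribed.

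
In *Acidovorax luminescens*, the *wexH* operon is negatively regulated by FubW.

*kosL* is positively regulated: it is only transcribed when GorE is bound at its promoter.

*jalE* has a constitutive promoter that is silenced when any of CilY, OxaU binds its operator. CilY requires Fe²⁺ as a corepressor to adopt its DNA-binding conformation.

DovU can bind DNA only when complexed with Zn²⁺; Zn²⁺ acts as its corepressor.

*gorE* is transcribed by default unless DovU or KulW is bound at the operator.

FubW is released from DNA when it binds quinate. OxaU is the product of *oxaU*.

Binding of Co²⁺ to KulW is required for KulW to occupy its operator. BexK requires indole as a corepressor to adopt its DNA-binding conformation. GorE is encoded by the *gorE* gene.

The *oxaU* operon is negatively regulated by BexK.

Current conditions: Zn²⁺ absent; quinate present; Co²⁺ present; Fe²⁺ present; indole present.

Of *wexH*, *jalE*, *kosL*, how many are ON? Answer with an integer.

Quinate is present, so FubW is inactive.
With no repressor bound, *wexH* is transcribed.
→ *wexH* is ON.
Fe²⁺ is present, so CilY is active.
Indole is present, so BexK is active.
With repressor BexK bound, *oxaU* is not transcribed.
So OxaU is not produced.
With repressor CilY bound, *jalE* is not transcribed.
→ *jalE* is OFF.
Zn²⁺ is absent, so DovU is inactive.
Co²⁺ is present, so KulW is active.
With repressor KulW bound, *gorE* is not transcribed.
So GorE is not produced.
Required activator GorE is absent, so *kosL* is not transcribed.
→ *kosL* is OFF.
1 of the 3 genes is transcribed.

1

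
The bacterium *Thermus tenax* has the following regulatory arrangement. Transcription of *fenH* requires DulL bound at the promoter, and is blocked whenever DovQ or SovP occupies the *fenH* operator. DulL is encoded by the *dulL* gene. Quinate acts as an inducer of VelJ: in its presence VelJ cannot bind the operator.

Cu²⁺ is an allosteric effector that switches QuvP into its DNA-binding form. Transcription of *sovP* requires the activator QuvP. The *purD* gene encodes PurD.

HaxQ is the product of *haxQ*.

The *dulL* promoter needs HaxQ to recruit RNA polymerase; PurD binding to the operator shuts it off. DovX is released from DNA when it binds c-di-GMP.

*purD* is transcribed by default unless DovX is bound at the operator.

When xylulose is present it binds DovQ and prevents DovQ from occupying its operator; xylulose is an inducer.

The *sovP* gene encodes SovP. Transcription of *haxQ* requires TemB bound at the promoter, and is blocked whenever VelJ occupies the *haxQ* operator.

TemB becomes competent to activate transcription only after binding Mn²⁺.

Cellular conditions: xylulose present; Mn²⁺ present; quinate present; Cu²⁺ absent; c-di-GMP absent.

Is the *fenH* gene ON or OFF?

Xylulose is present, so DovQ is inactive.
c-di-GMP is absent, so DovX is active.
With repressor DovX bound, *purD* is not transcribed.
So PurD is not produced.
Quinate is present, so VelJ is inactive.
Mn²⁺ is present, so TemB is active.
No repressor is bound and TemB is active, so *haxQ* is transcribed.
So HaxQ is produced and active.
No repressor is bound and HaxQ is active, so *dulL* is transcribed.
So DulL is produced and active.
Cu²⁺ is absent, so QuvP is inactive.
Required activator QuvP is absent, so *sovP* is not transcribed.
So SovP is not produced.
No repressor is bound and DulL is active, so *fenH* is transcribed.

ON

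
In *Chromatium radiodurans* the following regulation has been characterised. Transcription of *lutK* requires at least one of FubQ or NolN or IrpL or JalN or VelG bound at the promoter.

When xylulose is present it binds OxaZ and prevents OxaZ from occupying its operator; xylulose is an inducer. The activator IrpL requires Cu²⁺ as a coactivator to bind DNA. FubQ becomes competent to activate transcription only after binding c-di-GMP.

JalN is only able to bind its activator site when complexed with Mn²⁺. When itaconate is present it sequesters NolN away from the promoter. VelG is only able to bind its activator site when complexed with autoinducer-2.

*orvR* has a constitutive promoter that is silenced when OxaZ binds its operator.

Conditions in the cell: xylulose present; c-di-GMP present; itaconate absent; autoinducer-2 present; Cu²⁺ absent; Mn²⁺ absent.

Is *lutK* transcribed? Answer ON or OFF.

c-di-GMP is present, so FubQ is active.
Itaconate is absent, so NolN is active.
Cu²⁺ is absent, so IrpL is inactive.
Mn²⁺ is absent, so JalN is inactive.
Autoinducer-2 is present, so VelG is active.
Activator FubQ is present, so *lutK* is transcribed.

ON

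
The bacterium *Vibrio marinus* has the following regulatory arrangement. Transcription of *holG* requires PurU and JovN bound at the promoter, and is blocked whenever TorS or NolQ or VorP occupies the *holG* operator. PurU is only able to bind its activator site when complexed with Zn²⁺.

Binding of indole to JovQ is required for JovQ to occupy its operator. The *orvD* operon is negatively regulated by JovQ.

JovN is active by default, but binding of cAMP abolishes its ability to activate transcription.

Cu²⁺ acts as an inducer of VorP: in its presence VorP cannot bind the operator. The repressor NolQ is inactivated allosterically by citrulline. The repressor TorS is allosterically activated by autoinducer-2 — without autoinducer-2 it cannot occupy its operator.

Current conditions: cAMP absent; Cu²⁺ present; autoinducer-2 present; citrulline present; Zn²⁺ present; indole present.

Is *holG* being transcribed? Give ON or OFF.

Zn²⁺ is present, so PurU is active.
cAMP is absent, so JovN is active.
Autoinducer-2 is present, so TorS is active.
Citrulline is present, so NolQ is inactive.
Cu²⁺ is present, so VorP is inactive.
With repressor TorS bound, *holG* is not transcribed.

OFF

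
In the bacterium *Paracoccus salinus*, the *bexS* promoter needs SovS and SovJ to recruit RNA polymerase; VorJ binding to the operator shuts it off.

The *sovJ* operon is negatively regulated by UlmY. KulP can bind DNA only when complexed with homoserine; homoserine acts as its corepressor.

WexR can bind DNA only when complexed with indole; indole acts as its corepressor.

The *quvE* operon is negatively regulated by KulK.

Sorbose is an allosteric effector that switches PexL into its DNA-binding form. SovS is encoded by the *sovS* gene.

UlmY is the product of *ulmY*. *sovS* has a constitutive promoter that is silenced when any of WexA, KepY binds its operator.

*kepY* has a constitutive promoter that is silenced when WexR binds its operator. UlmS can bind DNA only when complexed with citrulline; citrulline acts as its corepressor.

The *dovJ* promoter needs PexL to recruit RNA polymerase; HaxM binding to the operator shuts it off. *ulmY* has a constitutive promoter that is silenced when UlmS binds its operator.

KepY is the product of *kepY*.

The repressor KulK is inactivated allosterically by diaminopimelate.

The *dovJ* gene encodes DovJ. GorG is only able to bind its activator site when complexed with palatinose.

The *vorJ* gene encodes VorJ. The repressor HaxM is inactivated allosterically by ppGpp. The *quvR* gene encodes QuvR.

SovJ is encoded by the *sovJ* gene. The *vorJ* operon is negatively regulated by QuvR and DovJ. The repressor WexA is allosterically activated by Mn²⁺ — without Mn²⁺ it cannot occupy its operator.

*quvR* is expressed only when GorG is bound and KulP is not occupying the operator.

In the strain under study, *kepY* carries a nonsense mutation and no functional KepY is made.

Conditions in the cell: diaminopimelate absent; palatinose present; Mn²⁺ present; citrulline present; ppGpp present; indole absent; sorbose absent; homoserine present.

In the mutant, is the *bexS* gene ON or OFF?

Homoserine is present, so KulP is active.
Palatinose is present, so GorG is active.
With repressor KulP bound, *quvR* is not transcribed.
So QuvR is not produced.
ppGpp is present, so HaxM is inactive.
Sorbose is absent, so PexL is inactive.
Required activator PexL is absent, so *dovJ* is not transcribed.
So DovJ is not produced.
With no repressor bound, *vorJ* is transcribed.
So VorJ is produced and active.
Mn²⁺ is present, so WexA is active.
KepY is non-functional in this strain, so it has no effect.
With repressor WexA bound, *sovS* is not transcribed.
So SovS is not produced.
Citrulline is present, so UlmS is active.
With repressor UlmS bound, *ulmY* is not transcribed.
So UlmY is not produced.
With no repressor bound, *sovJ* is transcribed.
So SovJ is produced and active.
With repressor VorJ bound, *bexS* is not transcribed.

OFF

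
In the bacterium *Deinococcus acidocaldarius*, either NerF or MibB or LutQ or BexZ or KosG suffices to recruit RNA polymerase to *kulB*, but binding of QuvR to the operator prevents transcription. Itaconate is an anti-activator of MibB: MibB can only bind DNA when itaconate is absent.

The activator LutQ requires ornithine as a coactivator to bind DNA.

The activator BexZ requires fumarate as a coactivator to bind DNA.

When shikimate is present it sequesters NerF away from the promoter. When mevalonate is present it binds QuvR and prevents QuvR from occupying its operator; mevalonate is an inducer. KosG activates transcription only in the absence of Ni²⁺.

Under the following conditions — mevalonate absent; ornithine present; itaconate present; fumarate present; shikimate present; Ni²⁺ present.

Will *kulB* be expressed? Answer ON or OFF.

OFF

Shikimate is present, so NerF is inactive.
Itaconate is present, so MibB is inactive.
Ornithine is present, so LutQ is active.
Mevalonate is absent, so QuvR is active.
Fumarate is present, so BexZ is active.
Ni²⁺ is present, so KosG is inactive.
With repressor QuvR bound, *kulB* is not transcribed.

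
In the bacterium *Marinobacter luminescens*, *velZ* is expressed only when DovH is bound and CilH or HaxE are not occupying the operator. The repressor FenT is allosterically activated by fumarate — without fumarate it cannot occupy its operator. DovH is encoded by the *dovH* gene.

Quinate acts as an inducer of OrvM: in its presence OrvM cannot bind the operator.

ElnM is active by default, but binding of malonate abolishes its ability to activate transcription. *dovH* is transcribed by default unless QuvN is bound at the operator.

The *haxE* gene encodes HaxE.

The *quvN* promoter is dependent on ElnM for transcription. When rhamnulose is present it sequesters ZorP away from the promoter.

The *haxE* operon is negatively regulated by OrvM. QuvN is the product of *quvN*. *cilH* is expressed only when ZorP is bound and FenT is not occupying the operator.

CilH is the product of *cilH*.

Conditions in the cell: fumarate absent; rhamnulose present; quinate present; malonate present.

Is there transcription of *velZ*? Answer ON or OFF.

Malonate is present, so ElnM is inactive.
Required activator ElnM is absent, so *quvN* is not transcribed.
So QuvN is not produced.
With no repressor bound, *dovH* is transcribed.
So DovH is produced and active.
Rhamnulose is present, so ZorP is inactive.
Fumarate is absent, so FenT is inactive.
Required activator ZorP is absent, so *cilH* is not transcribed.
So CilH is not produced.
Quinate is present, so OrvM is inactive.
With no repressor bound, *haxE* is transcribed.
So HaxE is produced and active.
With repressor HaxE bound, *velZ* is not transcribed.

OFF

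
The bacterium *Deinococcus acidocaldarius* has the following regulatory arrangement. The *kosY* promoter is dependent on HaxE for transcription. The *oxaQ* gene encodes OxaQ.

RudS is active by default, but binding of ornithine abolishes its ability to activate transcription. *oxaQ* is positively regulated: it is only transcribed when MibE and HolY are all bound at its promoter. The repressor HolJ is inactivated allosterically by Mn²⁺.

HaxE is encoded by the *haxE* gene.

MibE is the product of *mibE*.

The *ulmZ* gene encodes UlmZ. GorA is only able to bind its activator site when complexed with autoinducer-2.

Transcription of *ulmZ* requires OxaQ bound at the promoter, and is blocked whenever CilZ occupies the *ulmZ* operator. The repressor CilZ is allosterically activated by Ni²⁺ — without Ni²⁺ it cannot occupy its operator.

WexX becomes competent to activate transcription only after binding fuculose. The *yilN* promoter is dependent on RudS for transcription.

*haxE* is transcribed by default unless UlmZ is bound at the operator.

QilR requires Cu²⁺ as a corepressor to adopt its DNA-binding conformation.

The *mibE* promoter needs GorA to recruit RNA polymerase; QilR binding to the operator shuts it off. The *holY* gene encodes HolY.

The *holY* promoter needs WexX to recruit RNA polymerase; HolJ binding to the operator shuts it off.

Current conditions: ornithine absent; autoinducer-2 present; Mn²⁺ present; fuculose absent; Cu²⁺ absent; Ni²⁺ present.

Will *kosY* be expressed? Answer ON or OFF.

ON

Autoinducer-2 is present, so GorA is active.
Cu²⁺ is absent, so QilR is inactive.
No repressor is bound and GorA is active, so *mibE* is transcribed.
So MibE is produced and active.
Fuculose is absent, so WexX is inactive.
Mn²⁺ is present, so HolJ is inactive.
Required activator WexX is absent, so *holY* is not transcribed.
So HolY is not produced.
Required activator HolY is absent, so *oxaQ* is not transcribed.
So OxaQ is not produced.
Ni²⁺ is present, so CilZ is active.
With repressor CilZ bound, *ulmZ* is not transcribed.
So UlmZ is not produced.
With no repressor bound, *haxE* is transcribed.
So HaxE is produced and active.
No repressor is bound and HaxE is active, so *kosY* is transcribed.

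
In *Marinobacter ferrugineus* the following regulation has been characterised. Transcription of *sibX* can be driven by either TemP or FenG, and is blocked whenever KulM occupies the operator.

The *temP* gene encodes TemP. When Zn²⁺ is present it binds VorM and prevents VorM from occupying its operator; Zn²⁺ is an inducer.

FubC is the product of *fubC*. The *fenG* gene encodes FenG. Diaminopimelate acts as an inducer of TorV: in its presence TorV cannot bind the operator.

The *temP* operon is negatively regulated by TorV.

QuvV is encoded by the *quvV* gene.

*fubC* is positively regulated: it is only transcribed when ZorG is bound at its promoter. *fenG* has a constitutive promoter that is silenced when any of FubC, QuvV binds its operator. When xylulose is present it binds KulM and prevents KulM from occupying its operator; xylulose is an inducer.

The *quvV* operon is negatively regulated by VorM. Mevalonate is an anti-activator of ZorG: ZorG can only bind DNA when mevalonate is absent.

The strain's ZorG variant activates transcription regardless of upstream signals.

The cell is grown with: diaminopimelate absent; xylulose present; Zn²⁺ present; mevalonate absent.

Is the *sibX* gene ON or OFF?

OFF

Xylulose is present, so KulM is inactive.
Diaminopimelate is absent, so TorV is active.
With repressor TorV bound, *temP* is not transcribed.
So TemP is not produced.
ZorG is constitutively active in this strain.
No repressor is bound and ZorG is active, so *fubC* is transcribed.
So FubC is produced and active.
Zn²⁺ is present, so VorM is inactive.
With no repressor bound, *quvV* is transcribed.
So QuvV is produced and active.
With repressor FubC bound, *fenG* is not transcribed.
So FenG is not produced.
No activator is available at the *sibX* promoter, so *sibX* is not transcribed.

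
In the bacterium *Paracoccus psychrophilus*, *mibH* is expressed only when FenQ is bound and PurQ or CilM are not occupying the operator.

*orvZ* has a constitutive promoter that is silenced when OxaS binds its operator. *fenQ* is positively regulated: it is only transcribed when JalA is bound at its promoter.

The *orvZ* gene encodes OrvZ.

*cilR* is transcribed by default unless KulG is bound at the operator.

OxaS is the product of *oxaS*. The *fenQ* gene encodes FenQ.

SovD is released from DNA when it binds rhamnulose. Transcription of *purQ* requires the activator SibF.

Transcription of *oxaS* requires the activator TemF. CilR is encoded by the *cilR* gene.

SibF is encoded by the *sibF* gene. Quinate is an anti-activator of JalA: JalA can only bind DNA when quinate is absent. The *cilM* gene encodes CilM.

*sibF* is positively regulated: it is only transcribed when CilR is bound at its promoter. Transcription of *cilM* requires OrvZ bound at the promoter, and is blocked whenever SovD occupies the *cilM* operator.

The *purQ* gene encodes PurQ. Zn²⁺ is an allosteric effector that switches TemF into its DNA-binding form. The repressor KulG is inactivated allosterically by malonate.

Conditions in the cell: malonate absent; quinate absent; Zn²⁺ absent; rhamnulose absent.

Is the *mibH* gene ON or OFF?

Quinate is absent, so JalA is active.
No repressor is bound and JalA is active, so *fenQ* is transcribed.
So FenQ is produced and active.
Malonate is absent, so KulG is active.
With repressor KulG bound, *cilR* is not transcribed.
So CilR is not produced.
Required activator CilR is absent, so *sibF* is not transcribed.
So SibF is not produced.
Required activator SibF is absent, so *purQ* is not transcribed.
So PurQ is not produced.
Zn²⁺ is absent, so TemF is inactive.
Required activator TemF is absent, so *oxaS* is not transcribed.
So OxaS is not produced.
With no repressor bound, *orvZ* is transcribed.
So OrvZ is produced and active.
Rhamnulose is absent, so SovD is active.
With repressor SovD bound, *cilM* is not transcribed.
So CilM is not produced.
No repressor is bound and FenQ is active, so *mibH* is transcribed.

ON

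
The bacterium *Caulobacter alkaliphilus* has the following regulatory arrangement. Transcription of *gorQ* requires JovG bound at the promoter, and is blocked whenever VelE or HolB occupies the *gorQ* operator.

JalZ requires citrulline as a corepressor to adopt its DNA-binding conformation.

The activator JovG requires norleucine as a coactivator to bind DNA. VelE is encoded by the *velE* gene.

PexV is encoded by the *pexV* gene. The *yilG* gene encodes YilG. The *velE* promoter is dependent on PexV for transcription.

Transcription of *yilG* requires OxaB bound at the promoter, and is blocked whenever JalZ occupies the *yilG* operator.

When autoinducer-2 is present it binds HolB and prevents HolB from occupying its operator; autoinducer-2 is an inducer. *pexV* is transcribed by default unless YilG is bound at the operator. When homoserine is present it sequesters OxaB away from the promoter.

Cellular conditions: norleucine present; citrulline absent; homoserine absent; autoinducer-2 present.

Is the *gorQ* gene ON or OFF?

Norleucine is present, so JovG is active.
Homoserine is absent, so OxaB is active.
Citrulline is absent, so JalZ is inactive.
No repressor is bound and OxaB is active, so *yilG* is transcribed.
So YilG is produced and active.
With repressor YilG bound, *pexV* is not transcribed.
So PexV is not produced.
Required activator PexV is absent, so *velE* is not transcribed.
So VelE is not produced.
Autoinducer-2 is present, so HolB is inactive.
No repressor is bound and JovG is active, so *gorQ* is transcribed.

ON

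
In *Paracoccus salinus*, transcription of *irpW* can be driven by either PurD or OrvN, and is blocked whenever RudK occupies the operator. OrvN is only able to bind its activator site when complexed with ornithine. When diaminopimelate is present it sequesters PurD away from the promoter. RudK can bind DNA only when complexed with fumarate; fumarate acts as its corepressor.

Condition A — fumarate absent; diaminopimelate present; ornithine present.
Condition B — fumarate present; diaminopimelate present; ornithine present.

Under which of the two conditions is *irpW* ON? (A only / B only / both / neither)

A only

Condition A:
Fumarate is absent, so RudK is inactive.
Diaminopimelate is present, so PurD is inactive.
Ornithine is present, so OrvN is active.
Activator OrvN is present, so *irpW* is transcribed.
→ *irpW* is ON in A.
Condition B:
Fumarate is present, so RudK is active.
Diaminopimelate is present, so PurD is inactive.
Ornithine is present, so OrvN is active.
With repressor RudK bound, *irpW* is not transcribed.
→ *irpW* is OFF in B.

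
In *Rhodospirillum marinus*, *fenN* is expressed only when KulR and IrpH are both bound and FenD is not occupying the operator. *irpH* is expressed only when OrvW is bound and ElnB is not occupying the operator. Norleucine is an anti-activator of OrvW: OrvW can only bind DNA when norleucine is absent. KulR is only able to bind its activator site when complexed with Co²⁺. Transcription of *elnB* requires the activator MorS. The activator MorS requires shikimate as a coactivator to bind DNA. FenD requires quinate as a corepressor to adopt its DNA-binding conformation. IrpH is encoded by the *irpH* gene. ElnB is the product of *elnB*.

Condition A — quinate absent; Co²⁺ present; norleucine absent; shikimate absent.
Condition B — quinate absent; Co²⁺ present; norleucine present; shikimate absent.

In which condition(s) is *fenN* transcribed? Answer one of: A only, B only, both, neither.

A only

Condition A:
Quinate is absent, so FenD is inactive.
Co²⁺ is present, so KulR is active.
Norleucine is absent, so OrvW is active.
Shikimate is absent, so MorS is inactive.
Required activator MorS is absent, so *elnB* is not transcribed.
So ElnB is not produced.
No repressor is bound and OrvW is active, so *irpH* is transcribed.
So IrpH is produced and active.
No repressor is bound and KulR and IrpH are active, so *fenN* is transcribed.
→ *fenN* is ON in A.
Condition B:
Quinate is absent, so FenD is inactive.
Co²⁺ is present, so KulR is active.
Norleucine is present, so OrvW is inactive.
Shikimate is absent, so MorS is inactive.
Required activator MorS is absent, so *elnB* is not transcribed.
So ElnB is not produced.
Required activator OrvW is absent, so *irpH* is not transcribed.
So IrpH is not produced.
Required activator IrpH is absent, so *fenN* is not transcribed.
→ *fenN* is OFF in B.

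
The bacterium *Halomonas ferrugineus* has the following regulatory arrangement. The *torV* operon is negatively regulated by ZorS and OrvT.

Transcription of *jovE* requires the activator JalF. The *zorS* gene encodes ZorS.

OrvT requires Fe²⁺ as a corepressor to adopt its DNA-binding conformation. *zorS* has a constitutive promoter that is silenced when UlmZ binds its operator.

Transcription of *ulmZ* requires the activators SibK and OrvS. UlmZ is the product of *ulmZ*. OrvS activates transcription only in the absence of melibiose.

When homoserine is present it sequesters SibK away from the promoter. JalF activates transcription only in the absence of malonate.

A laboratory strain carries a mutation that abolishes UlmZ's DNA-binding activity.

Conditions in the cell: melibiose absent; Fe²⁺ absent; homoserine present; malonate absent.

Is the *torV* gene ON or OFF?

OFF

UlmZ is non-functional in this strain, so it has no effect.
With no repressor bound, *zorS* is transcribed.
So ZorS is produced and active.
Fe²⁺ is absent, so OrvT is inactive.
With repressor ZorS bound, *torV* is not transcribed.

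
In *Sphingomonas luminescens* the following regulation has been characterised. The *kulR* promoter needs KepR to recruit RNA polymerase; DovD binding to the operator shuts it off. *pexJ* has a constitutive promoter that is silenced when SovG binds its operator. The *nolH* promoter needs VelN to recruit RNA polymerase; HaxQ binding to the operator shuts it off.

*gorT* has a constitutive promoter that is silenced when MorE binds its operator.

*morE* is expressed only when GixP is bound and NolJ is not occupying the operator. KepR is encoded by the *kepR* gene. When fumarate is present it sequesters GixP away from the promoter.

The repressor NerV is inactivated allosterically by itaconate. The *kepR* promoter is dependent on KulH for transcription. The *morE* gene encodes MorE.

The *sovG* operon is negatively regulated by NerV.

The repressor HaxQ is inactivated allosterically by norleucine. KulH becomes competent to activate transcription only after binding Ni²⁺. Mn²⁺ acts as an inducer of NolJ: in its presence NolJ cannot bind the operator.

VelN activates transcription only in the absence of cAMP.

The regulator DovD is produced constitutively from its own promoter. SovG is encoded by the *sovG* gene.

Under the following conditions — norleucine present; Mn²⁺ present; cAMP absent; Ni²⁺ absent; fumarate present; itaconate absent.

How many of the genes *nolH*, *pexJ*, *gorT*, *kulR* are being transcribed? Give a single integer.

cAMP is absent, so VelN is active.
Norleucine is present, so HaxQ is inactive.
No repressor is bound and VelN is active, so *nolH* is transcribed.
→ *nolH* is ON.
Itaconate is absent, so NerV is active.
With repressor NerV bound, *sovG* is not transcribed.
So SovG is not produced.
With no repressor bound, *pexJ* is transcribed.
→ *pexJ* is ON.
Fumarate is present, so GixP is inactive.
Mn²⁺ is present, so NolJ is inactive.
Required activator GixP is absent, so *morE* is not transcribed.
So MorE is not produced.
With no repressor bound, *gorT* is transcribed.
→ *gorT* is ON.
DovD is produced constitutively and is active.
Ni²⁺ is absent, so KulH is inactive.
Required activator KulH is absent, so *kepR* is not transcribed.
So KepR is not produced.
With repressor DovD bound, *kulR* is not transcribed.
→ *kulR* is OFF.
3 of the 4 genes are transcribed.

3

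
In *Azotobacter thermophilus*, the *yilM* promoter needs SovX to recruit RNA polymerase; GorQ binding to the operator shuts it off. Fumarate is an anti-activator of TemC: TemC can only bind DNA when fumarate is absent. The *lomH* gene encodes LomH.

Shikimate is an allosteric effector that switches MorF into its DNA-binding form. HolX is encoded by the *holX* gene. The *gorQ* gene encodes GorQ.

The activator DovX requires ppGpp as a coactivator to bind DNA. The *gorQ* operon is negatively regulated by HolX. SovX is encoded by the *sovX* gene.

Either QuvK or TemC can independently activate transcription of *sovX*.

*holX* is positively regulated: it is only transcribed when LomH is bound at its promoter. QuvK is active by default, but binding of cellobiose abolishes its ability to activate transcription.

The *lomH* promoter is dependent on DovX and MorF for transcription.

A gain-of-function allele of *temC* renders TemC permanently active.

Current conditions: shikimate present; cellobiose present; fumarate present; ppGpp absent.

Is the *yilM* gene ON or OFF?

Cellobiose is present, so QuvK is inactive.
TemC is constitutively active in this strain.
Activator TemC is present, so *sovX* is transcribed.
So SovX is produced and active.
ppGpp is absent, so DovX is inactive.
Shikimate is present, so MorF is active.
Required activator DovX is absent, so *lomH* is not transcribed.
So LomH is not produced.
Required activator LomH is absent, so *holX* is not transcribed.
So HolX is not produced.
With no repressor bound, *gorQ* is transcribed.
So GorQ is produced and active.
With repressor GorQ bound, *yilM* is not transcribed.

OFF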